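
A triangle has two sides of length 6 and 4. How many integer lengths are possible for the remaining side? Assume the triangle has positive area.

7

The triangle inequality gives |6 − 4| < c < 6 + 4, i.e. 2 < c < 10.
So c can be any integer from 3 to 9: 7 values.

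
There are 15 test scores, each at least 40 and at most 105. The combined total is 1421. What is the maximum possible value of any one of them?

To make one score as large as possible, make the other 14 as small as possible.
The other 14 contribute at least 14 × 40 = 560, leaving at most 1421 − 560 = 861.
But each score is capped at 105, so the maximum is 105.
Achievable: one at 105 and the other 14 totalling 1316, which fits since 14 × 40 ≤ 1316 ≤ 14 × 105.

105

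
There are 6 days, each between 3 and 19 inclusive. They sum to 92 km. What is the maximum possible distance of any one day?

19

To make one day as large as possible, make the other 5 as small as possible.
The other 5 contribute at least 5 × 3 = 15, leaving at most 92 − 15 = 77.
But each day is capped at 19, so the maximum is 19.
Achievable: one at 19 and the other 5 totalling 73, which fits since 5 × 3 ≤ 73 ≤ 5 × 19.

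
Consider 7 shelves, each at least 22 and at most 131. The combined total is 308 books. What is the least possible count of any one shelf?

Minimizing one value means maximizing the remaining 6.
The other 6 can take up 6 × 131 = 786 ≥ 308 − 22, so one shelf can sit at its floor of 22.
Achievable: one at 22 and the other 6 totalling 286, which fits since 6 × 22 ≤ 286 ≤ 6 × 131.

22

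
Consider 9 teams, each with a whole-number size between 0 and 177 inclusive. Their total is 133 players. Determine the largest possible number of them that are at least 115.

If k of the values are ≥ 115, the total is ≥ 115k + 0(9 − k).
Setting 115k + 0(9 − k) ≤ 133 gives 115k ≤ 133, so k ≤ 1.
k = 1 is achieved by 1 value at 115 and 8 at 0, total 115; add 18 to one value (staying below 115) to reach 133.

1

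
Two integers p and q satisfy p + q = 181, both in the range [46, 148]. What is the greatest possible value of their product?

pq = p(181 − p) is maximized when p is as near 181/2 as the bounds allow.
Taking p = 90 and q = 91 (both in [46, 148]) gives pq = 8190.

8190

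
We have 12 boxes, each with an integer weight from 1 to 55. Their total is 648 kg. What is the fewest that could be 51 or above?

10

If only k of them are at least 51, the other 12 − k are at most 50, so the total is at most k·55 + (12 − k)·50.
This must reach 648, so k·55 + (12 − k)·50 ≥ 648, giving k ≥ 10.
Exactly 10 works: 10 values at 55 and 2 at 50 total 650; lower one of the high values by 2 (still ≥ 51) to hit 648.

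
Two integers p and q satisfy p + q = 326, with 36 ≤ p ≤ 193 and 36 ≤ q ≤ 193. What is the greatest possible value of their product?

26569

pq = p(326 − p) is maximized when p is as near 326/2 as the bounds allow.
Taking p = 163 and q = 163 (both in [36, 193]) gives pq = 26569.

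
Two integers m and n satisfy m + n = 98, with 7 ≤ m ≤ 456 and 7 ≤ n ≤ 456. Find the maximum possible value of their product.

For a fixed sum, the product mn is largest when m and n are as close as possible.
Taking m = 49 and n = 49 (both in [7, 456]) gives mn = 2401.

2401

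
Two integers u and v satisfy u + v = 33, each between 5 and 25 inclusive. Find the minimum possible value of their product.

Since u + v is fixed, pushing one of them to its bound minimizes the product.
The extreme feasible split is u = 8, v = 25, giving uv = 200.

200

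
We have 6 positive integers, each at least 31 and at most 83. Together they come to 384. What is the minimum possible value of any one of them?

31

To make one integer as small as possible, make the other 5 as large as possible.
The other 5 can take up 5 × 83 = 415 ≥ 384 − 31, so one integer can sit at its floor of 31.
Achievable: one at 31 and the other 5 totalling 353, which fits since 5 × 31 ≤ 353 ≤ 5 × 83.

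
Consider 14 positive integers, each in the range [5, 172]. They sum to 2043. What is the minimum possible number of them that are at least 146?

1

Suppose at most 14 − j of them reach 146; then j values are ≤ 145 and the rest ≤ 172.
The total is then ≤ 145·j + 172·(14 − j) = 2408 − 27j. For this to be ≥ 2043 we need j ≤ 13, so at least 14 − 13 = 1 must reach 146.
Exactly 1 works: 1 value at 172 and 13 at 145 total 2057; lower one of the high values by 14 (still ≥ 146) to hit 2043.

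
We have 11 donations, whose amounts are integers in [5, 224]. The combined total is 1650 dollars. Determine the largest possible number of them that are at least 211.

7

If k of the values are ≥ 211, the total is ≥ 211k + 5(11 − k).
Setting 211k + 5(11 − k) ≤ 1650 gives 206k ≤ 1595, so k ≤ 7.
k = 7 is achieved by 7 values at 211 and 4 at 5, total 1497; add 153 to one value (staying below 211) to reach 1650.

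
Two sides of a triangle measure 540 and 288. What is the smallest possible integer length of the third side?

253

The third side must exceed |540 − 288| = 252.
The smallest integer above 252 is 253.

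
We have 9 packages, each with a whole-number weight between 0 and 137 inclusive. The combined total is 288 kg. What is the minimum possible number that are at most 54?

4

Each value above 54 is at least 55, contributing at least 55 − 0 = 55 above the floor 0.
The sum exceeds the floor total 0 by 288, so at most ⌊288/55⌋ = 5 exceed 54, and at least 4 are ≤ 54.
Exactly 4 works: 4 values at 0 and 5 at 55 total 275; raise one of the low values by 13 (still ≤ 54) to hit 288.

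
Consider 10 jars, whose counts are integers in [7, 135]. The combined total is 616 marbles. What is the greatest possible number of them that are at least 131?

If k of the values are ≥ 131, the total is ≥ 131k + 7(10 − k).
Setting 131k + 7(10 − k) ≤ 616 gives 124k ≤ 546, so k ≤ 4.
k = 4 is achieved by 4 values at 131 and 6 at 7, total 566; add 50 to one value (staying below 131) to reach 616.

4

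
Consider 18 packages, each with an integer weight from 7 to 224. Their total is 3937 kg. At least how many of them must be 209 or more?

Each value short of 209 is at most 208, costing at least 224 − 208 = 16 against the maximum total of 4032.
We can afford to lose at most 4032 − 3937 = 95, so at most ⌊95/16⌋ = 5 fall short, and at least 13 are ≥ 209.
Exactly 13 works: 13 values at 224 and 5 at 208 total 3952; lower one of the high values by 15 (still ≥ 209) to hit 3937.

13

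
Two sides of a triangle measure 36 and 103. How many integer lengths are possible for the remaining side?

The triangle inequality gives |36 − 103| < c < 36 + 103, i.e. 67 < c < 139.
So c can be any integer from 68 to 138: 71 values.

71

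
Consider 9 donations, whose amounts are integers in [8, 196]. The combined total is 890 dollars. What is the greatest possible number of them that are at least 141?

6

If k of the values are ≥ 141, the total is ≥ 141k + 8(9 − k).
Setting 141k + 8(9 − k) ≤ 890 gives 133k ≤ 818, so k ≤ 6.
k = 6 is achieved by 6 values at 141 and 3 at 8, total 870; add 20 to one value (staying below 141) to reach 890.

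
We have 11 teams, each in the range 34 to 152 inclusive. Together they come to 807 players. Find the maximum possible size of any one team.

152

Maximizing one value means minimizing the remaining 10.
The other 10 contribute at least 10 × 34 = 340, leaving at most 807 − 340 = 467.
But each team is capped at 152, so the maximum is 152.
Achievable: one at 152 and the other 10 totalling 655, which fits since 10 × 34 ≤ 655 ≤ 10 × 152.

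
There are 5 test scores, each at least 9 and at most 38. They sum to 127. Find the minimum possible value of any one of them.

To make one score as small as possible, make the other 4 as large as possible.
The other 4 can take up 4 × 38 = 152 ≥ 127 − 9, so one score can sit at its floor of 9.
Achievable: one at 9 and the other 4 totalling 118, which fits since 4 × 9 ≤ 118 ≤ 4 × 38.

9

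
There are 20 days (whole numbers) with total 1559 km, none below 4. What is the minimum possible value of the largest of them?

The 20 values sum to 1559, so their maximum is at least ⌈1559/20⌉ = 78.
Taking 1 copy of 77 and 19 copies of 78 gives exactly 1559, so 78 is attained.

78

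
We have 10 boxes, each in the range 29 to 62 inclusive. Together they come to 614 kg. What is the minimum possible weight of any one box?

To make one box as small as possible, make the other 9 as large as possible.
The other 9 contribute at most 9 × 62 = 558, leaving at least 614 − 558 = 56.
Since 56 ≥ 29, this is achievable: one at 56 and 9 at 62.

56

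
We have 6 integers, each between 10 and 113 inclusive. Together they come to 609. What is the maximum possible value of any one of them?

To make one integer as large as possible, make the other 5 as small as possible.
The other 5 contribute at least 5 × 10 = 50, leaving at most 609 − 50 = 559.
But each integer is capped at 113, so the maximum is 113.
Achievable: one at 113 and the other 5 totalling 496, which fits since 5 × 10 ≤ 496 ≤ 5 × 113.

113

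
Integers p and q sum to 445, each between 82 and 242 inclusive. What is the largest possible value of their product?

pq = p(445 − p) is maximized when p is as near 445/2 as the bounds allow.
Taking p = 222 and q = 223 (both in [82, 242]) gives pq = 49506.

49506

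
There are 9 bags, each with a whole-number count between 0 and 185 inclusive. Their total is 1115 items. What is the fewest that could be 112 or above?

2

Suppose at most 9 − j of them reach 112; then j values are ≤ 111 and the rest ≤ 185.
The total is then ≤ 111·j + 185·(9 − j) = 1665 − 74j. For this to be ≥ 1115 we need j ≤ 7, so at least 9 − 7 = 2 must reach 112.
Exactly 2 works: 2 values at 185 and 7 at 111 total 1147; lower one of the high values by 32 (still ≥ 112) to hit 1115.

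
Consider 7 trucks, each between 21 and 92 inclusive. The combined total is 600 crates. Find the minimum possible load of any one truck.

48

To make one truck as small as possible, make the other 6 as large as possible.
The other 6 contribute at most 6 × 92 = 552, leaving at least 600 − 552 = 48.
Since 48 ≥ 21, this is achievable: one at 48 and 6 at 92.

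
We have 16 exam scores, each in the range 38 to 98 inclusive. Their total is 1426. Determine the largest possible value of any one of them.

98

Maximizing one value means minimizing the remaining 15.
The other 15 contribute at least 15 × 38 = 570, leaving at most 1426 − 570 = 856.
But each score is capped at 98, so the maximum is 98.
Achievable: one at 98 and the other 15 totalling 1328, which fits since 15 × 38 ≤ 1328 ≤ 15 × 98.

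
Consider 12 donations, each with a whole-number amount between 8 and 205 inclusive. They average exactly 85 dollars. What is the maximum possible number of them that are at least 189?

The total is 12 × 85 = 1020.
If k of the values are ≥ 189, the total is ≥ 189k + 8(12 − k).
Setting 189k + 8(12 − k) ≤ 1020 gives 181k ≤ 924, so k ≤ 5.
k = 5 is achieved by 5 values at 189 and 7 at 8, total 1001; add 19 to one value (staying below 189) to reach 1020.

5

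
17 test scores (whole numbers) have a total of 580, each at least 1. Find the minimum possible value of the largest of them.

35

Some value must be at least ⌈580/17⌉ = 35, since 17 × 34 = 578 < 580.
Achievable: 2 of them at 35 and 15 at 34 total 580.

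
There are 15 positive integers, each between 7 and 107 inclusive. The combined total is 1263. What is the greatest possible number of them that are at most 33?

4

Each value at 33 or below falls at least 107 − 33 = 74 short of the ceiling 107.
The ceiling total is 15 × 107 = 1605, and we need 1263, so at most ⌊(1605 − 1263)/74⌋ = 4 can be that low.
k = 4 is achieved by 4 values at 33 and 11 at 107, total 1309; lower one of the 107's by 46 (still > 33) to reach 1263.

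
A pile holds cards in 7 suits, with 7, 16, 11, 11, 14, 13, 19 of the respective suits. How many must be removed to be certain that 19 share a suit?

In the worst case you take as many as possible of each suit without reaching 19: 7 + 16 + 11 + 11 + 14 + 13 + 18 = 90.
The next one must give 19 of some suit, so 90 + 1 = 91.

91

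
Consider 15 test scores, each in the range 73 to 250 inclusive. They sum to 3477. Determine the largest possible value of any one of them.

Maximizing one value means minimizing the remaining 14.
The other 14 contribute at least 14 × 73 = 1022, leaving at most 3477 − 1022 = 2455.
But each score is capped at 250, so the maximum is 250.
Achievable: one at 250 and the other 14 totalling 3227, which fits since 14 × 73 ≤ 3227 ≤ 14 × 250.

250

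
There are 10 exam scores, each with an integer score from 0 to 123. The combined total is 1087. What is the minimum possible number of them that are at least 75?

If only k of them are at least 75, the other 10 − k are at most 74, so the total is at most k·123 + (10 − k)·74.
This must reach 1087, so k·123 + (10 − k)·74 ≥ 1087, giving k ≥ 8.
Exactly 8 works: 8 values at 123 and 2 at 74 total 1132; lower one of the high values by 45 (still ≥ 75) to hit 1087.

8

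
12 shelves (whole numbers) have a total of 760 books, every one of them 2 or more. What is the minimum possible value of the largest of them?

64

The average is 760/12 > 63, so not all 12 can be 63 or less; the largest is ≥ 64.
Taking 8 copies of 63 and 4 copies of 64 gives exactly 760, so 64 is attained.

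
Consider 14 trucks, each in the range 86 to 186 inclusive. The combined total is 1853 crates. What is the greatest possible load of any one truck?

186

To make one truck as large as possible, make the other 13 as small as possible.
The other 13 contribute at least 13 × 86 = 1118, leaving at most 1853 − 1118 = 735.
But each truck is capped at 186, so the maximum is 186.
Achievable: one at 186 and the other 13 totalling 1667, which fits since 13 × 86 ≤ 1667 ≤ 13 × 186.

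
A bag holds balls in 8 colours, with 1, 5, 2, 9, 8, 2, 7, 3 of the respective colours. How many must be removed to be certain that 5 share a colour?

In the worst case you take as many as possible of each colour without reaching 5: 1 + 4 + 2 + 4 + 4 + 2 + 4 + 3 = 24.
The next one must give 5 of some colour, so 24 + 1 = 25.

25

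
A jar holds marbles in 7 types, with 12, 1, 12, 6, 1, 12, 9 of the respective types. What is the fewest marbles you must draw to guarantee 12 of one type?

51

In the worst case you take as many as possible of each type without reaching 12: 11 + 1 + 11 + 6 + 1 + 11 + 9 = 50.
The next one must give 12 of some type, so 50 + 1 = 51.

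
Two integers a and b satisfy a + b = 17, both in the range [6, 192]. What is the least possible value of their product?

ab = a(17 − a) is concave in a, so over [6, 11] it is minimized at an endpoint.
The extreme feasible split is a = 6, b = 11, giving ab = 66.

66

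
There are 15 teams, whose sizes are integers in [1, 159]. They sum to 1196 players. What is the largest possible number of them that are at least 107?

11

If k of the values are ≥ 107, the total is ≥ 107k + 1(15 − k).
Setting 107k + 1(15 − k) ≤ 1196 gives 106k ≤ 1181, so k ≤ 11.
k = 11 is achieved by 11 values at 107 and 4 at 1, total 1181; add 15 to one value (staying below 107) to reach 1196.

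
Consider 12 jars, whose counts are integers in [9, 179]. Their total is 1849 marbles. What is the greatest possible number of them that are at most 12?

Each value at 12 or below falls at least 179 − 12 = 167 short of the ceiling 179.
The ceiling total is 12 × 179 = 2148, and we need 1849, so at most ⌊(2148 − 1849)/167⌋ = 1 can be that low.
k = 1 is achieved by 1 value at 12 and 11 at 179, total 1981; lower one of the 179's by 132 (still > 12) to reach 1849.

1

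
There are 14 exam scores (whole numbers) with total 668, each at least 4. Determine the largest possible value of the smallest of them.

47

The 14 values sum to 668, so their minimum is at most ⌊668/14⌋ = 47.
Achievable: 4 of them at 47 and 10 at 48 total 668.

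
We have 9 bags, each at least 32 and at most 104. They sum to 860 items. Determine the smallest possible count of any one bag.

To make one bag as small as possible, make the other 8 as large as possible.
The other 8 can take up 8 × 104 = 832 ≥ 860 − 32, so one bag can sit at its floor of 32.
Achievable: one at 32 and the other 8 totalling 828, which fits since 8 × 32 ≤ 828 ≤ 8 × 104.

32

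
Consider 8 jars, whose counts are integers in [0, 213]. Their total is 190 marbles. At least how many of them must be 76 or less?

6

If only k of them are at most 76, the other 8 − k are at least 77, so the total is at least (8 − k)·77 + k·0.
This is ≤ 190, so (8 − k)·77 + 0k ≤ 190, which gives k ≥ 6.
Exactly 6 works: 6 values at 0 and 2 at 77 total 154; raise one of the low values by 36 (still ≤ 76) to hit 190.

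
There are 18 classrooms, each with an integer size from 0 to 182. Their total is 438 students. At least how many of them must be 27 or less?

Let j be the number exceeding 27. Then the total is ≥ 28·j + 0·(18 − j) = 0 + 28j.
So 28j ≤ 438 and j ≤ 15; hence at least 18 − 15 = 3 are ≤ 27.
Exactly 3 works: 3 values at 0 and 15 at 28 total 420; raise one of the low values by 18 (still ≤ 27) to hit 438.

3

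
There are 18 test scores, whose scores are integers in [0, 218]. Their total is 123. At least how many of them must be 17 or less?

Let j be the number exceeding 17. Then the total is ≥ 18·j + 0·(18 − j) = 0 + 18j.
So 18j ≤ 123 and j ≤ 6; hence at least 18 − 6 = 12 are ≤ 17.
Exactly 12 works: 12 values at 0 and 6 at 18 total 108; raise one of the low values by 15 (still ≤ 17) to hit 123.

12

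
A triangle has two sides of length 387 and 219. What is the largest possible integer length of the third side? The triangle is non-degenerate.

605

The third side must be less than 387 + 219 = 606.
The largest integer below 606 is 605.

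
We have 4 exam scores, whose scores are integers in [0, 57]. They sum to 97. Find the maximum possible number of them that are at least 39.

2

Suppose k of them are at least 39. Those contribute at least 39 each and the other 4 − k at least 0 each.
So the total is at least 39k + 0(4 − k) = 0 + 39k. This must be ≤ 97, giving k ≤ 2.
k = 2 is achieved by 2 values at 39 and 2 at 0, total 78; add 19 to one value (staying below 39) to reach 97.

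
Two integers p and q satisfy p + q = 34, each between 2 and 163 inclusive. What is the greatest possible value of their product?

289

With p + q fixed, pq peaks when the two are closest together.
Taking p = 17 and q = 17 (both in [2, 163]) gives pq = 289.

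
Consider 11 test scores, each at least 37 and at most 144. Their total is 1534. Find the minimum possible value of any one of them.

Minimizing one value means maximizing the remaining 10.
The other 10 contribute at most 10 × 144 = 1440, leaving at least 1534 − 1440 = 94.
Since 94 ≥ 37, this is achievable: one at 94 and 10 at 144.

94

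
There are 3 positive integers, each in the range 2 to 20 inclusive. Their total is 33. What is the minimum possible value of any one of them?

To make one integer as small as possible, make the other 2 as large as possible.
The other 2 can take up 2 × 20 = 40 ≥ 33 − 2, so one integer can sit at its floor of 2.
Achievable: one at 2 and the other 2 totalling 31, which fits since 2 × 2 ≤ 31 ≤ 2 × 20.

2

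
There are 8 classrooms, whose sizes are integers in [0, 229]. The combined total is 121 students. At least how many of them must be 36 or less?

Let j be the number exceeding 36. Then the total is ≥ 37·j + 0·(8 − j) = 0 + 37j.
So 37j ≤ 121 and j ≤ 3; hence at least 8 − 3 = 5 are ≤ 36.
Exactly 5 works: 5 values at 0 and 3 at 37 total 111; raise one of the low values by 10 (still ≤ 36) to hit 121.

5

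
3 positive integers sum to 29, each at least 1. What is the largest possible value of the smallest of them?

The average is 29/3 < 10, so some value is ≤ 9.
Achievable: 1 of them at 9 and 2 at 10 total 29.

9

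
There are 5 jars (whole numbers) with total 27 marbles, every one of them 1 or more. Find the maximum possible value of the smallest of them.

5

If every one of the 5 were at least 6, the total would be at least 5 × 6 = 30 > 27.
Taking 3 copies of 5 and 2 copies of 6 gives exactly 27, so 5 is attained.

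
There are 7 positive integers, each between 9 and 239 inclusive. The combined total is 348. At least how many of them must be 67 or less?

3

If only k of them are at most 67, the other 7 − k are at least 68, so the total is at least (7 − k)·68 + k·9.
This is ≤ 348, so (7 − k)·68 + 9k ≤ 348, which gives k ≥ 3.
Exactly 3 works: 3 values at 9 and 4 at 68 total 299; raise one of the low values by 49 (still ≤ 67) to hit 348.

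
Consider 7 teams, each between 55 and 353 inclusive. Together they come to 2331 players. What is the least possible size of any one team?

213

To make one team as small as possible, make the other 6 as large as possible.
The other 6 contribute at most 6 × 353 = 2118, leaving at least 2331 − 2118 = 213.
Since 213 ≥ 55, this is achievable: one at 213 and 6 at 353.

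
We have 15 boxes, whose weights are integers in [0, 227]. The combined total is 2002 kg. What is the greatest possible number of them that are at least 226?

Suppose k of them are at least 226. Those contribute at least 226 each and the other 15 − k at least 0 each.
So the total is at least 226k + 0(15 − k) = 0 + 226k. This must be ≤ 2002, giving k ≤ 8.
k = 8 is achieved by 8 values at 226 and 7 at 0, total 1808; add 194 to one value (staying below 226) to reach 2002.

8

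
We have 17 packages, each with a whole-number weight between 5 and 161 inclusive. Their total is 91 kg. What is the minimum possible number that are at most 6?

14

Each value above 6 is at least 7, contributing at least 7 − 5 = 2 above the floor 5.
The sum exceeds the floor total 85 by 6, so at most ⌊6/2⌋ = 3 exceed 6, and at least 14 are ≤ 6.
Exactly 14 works: 14 values at 5 and 3 at 7 total 91.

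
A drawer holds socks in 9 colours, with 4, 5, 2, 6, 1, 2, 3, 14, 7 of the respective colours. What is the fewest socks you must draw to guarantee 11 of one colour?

41

In the worst case you take as many as possible of each colour without reaching 11: 4 + 5 + 2 + 6 + 1 + 2 + 3 + 10 + 7 = 40.
The next one must give 11 of some colour, so 40 + 1 = 41.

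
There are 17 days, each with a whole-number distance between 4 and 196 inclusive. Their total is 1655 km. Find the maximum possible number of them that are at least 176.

9

Suppose k of them are at least 176. Those contribute at least 176 each and the other 17 − k at least 4 each.
So the total is at least 176k + 4(17 − k) = 68 + 172k. This must be ≤ 1655, giving k ≤ 9.
k = 9 is achieved by 9 values at 176 and 8 at 4, total 1616; add 39 to one value (staying below 176) to reach 1655.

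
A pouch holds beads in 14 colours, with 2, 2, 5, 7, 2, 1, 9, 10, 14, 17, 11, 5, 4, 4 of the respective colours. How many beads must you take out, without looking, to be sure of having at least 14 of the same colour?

In the worst case you take as many as possible of each colour without reaching 14: 2 + 2 + 5 + 7 + 2 + 1 + 9 + 10 + 13 + 13 + 11 + 5 + 4 + 4 = 88.
The next one must give 14 of some colour, so 88 + 1 = 89.

89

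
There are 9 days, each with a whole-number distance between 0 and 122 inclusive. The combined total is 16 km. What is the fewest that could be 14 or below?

Each value above 14 is at least 15, contributing at least 15 − 0 = 15 above the floor 0.
The sum exceeds the floor total 0 by 16, so at most ⌊16/15⌋ = 1 exceed 14, and at least 8 are ≤ 14.
Exactly 8 works: 8 values at 0 and 1 at 15 total 15; raise one of the low values by 1 (still ≤ 14) to hit 16.

8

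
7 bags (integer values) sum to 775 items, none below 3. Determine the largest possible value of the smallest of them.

110

The average is 775/7 < 111, so some value is ≤ 110.
Achievable: 2 of them at 110 and 5 at 111 total 775.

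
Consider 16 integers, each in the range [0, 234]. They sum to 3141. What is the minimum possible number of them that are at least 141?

10

Each value short of 141 is at most 140, costing at least 234 − 140 = 94 against the maximum total of 3744.
We can afford to lose at most 3744 − 3141 = 603, so at most ⌊603/94⌋ = 6 fall short, and at least 10 are ≥ 141.
Exactly 10 works: 10 values at 234 and 6 at 140 total 3180; lower one of the high values by 39 (still ≥ 141) to hit 3141.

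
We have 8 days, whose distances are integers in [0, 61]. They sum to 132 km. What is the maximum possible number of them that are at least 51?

Suppose k of them are at least 51. Those contribute at least 51 each and the other 8 − k at least 0 each.
So the total is at least 51k + 0(8 − k) = 0 + 51k. This must be ≤ 132, giving k ≤ 2.
k = 2 is achieved by 2 values at 51 and 6 at 0, total 102; add 30 to one value (staying below 51) to reach 132.

2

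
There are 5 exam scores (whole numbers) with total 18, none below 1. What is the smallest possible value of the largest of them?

The 5 values sum to 18, so their maximum is at least ⌈18/5⌉ = 4.
Taking 2 copies of 3 and 3 copies of 4 gives exactly 18, so 4 is attained.

4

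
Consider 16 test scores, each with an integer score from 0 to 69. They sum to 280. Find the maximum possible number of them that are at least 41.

6

Suppose k of them are at least 41. Those contribute at least 41 each and the other 16 − k at least 0 each.
So the total is at least 41k + 0(16 − k) = 0 + 41k. This must be ≤ 280, giving k ≤ 6.
k = 6 is achieved by 6 values at 41 and 10 at 0, total 246; add 34 to one value (staying below 41) to reach 280.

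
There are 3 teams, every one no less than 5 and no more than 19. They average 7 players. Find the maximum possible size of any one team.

Maximizing one value means minimizing the remaining 2.
The total is 3 × 7 = 21.
The other 2 contribute at least 2 × 5 = 10, leaving at most 21 − 10 = 11.
Since 11 ≤ 19, this is achievable: one at 11 and 2 at 5.

11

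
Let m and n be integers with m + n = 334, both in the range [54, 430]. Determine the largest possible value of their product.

For a fixed sum, the product mn is largest when m and n are as close as possible.
Taking m = 167 and n = 167 (both in [54, 430]) gives mn = 27889.

27889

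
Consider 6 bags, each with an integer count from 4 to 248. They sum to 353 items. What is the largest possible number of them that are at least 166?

2

If k of the values are ≥ 166, the total is ≥ 166k + 4(6 − k).
Setting 166k + 4(6 − k) ≤ 353 gives 162k ≤ 329, so k ≤ 2.
k = 2 is achieved by 2 values at 166 and 4 at 4, total 348; add 5 to one value (staying below 166) to reach 353.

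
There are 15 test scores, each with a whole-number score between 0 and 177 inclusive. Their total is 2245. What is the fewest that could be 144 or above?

If only k of them are at least 144, the other 15 − k are at most 143, so the total is at most k·177 + (15 − k)·143.
This must reach 2245, so k·177 + (15 − k)·143 ≥ 2245, giving k ≥ 3.
Exactly 3 works: 3 values at 177 and 12 at 143 total 2247; lower one of the high values by 2 (still ≥ 144) to hit 2245.

3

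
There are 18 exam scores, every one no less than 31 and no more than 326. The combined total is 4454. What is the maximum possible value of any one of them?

Maximizing one value means minimizing the remaining 17.
The other 17 contribute at least 17 × 31 = 527, leaving at most 4454 − 527 = 3927.
But each score is capped at 326, so the maximum is 326.
Achievable: one at 326 and the other 17 totalling 4128, which fits since 17 × 31 ≤ 4128 ≤ 17 × 326.

326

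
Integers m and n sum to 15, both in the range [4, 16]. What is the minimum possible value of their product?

44

Since m + n is fixed, pushing one of them to its bound minimizes the product.
The extreme feasible split is m = 4, n = 11, giving mn = 44.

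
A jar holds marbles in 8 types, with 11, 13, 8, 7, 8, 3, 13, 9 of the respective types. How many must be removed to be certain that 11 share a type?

In the worst case you take as many as possible of each type without reaching 11: 10 + 10 + 8 + 7 + 8 + 3 + 10 + 9 = 65.
The next one must give 11 of some type, so 65 + 1 = 66.

66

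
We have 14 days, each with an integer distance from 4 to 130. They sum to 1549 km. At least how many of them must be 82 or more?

9

Each value short of 82 is at most 81, costing at least 130 − 81 = 49 against the maximum total of 1820.
We can afford to lose at most 1820 − 1549 = 271, so at most ⌊271/49⌋ = 5 fall short, and at least 9 are ≥ 82.
Exactly 9 works: 9 values at 130 and 5 at 81 total 1575; lower one of the high values by 26 (still ≥ 82) to hit 1549.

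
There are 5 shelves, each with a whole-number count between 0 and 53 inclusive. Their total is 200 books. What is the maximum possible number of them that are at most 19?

1

Suppose k of them are at most 19. Those contribute at most 19 each and the rest at most 53 each.
So the total is at most 19k + 53(5 − k) = 265 − 34k. This must still be ≥ 200, so k ≤ 1.
k = 1 is achieved by 1 value at 19 and 4 at 53, total 231; lower one of the 53's by 31 (still > 19) to reach 200.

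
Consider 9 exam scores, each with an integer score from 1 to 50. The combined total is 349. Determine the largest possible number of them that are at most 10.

Suppose k of them are at most 10. Those contribute at most 10 each and the rest at most 50 each.
So the total is at most 10k + 50(9 − k) = 450 − 40k. This must still be ≥ 349, so k ≤ 2.
k = 2 is achieved by 2 values at 10 and 7 at 50, total 370; lower one of the 50's by 21 (still > 10) to reach 349.

2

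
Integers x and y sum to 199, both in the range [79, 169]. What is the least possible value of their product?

9480

Since x + y is fixed, pushing one of them to its bound minimizes the product.
At the endpoint x = 79, y = 199 − 79 = 120, so xy = 79 × 120 = 9480.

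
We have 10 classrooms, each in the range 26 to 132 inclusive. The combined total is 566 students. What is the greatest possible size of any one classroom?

Maximizing one value means minimizing the remaining 9.
The other 9 contribute at least 9 × 26 = 234, leaving at most 566 − 234 = 332.
But each classroom is capped at 132, so the maximum is 132.
Achievable: one at 132 and the other 9 totalling 434, which fits since 9 × 26 ≤ 434 ≤ 9 × 132.

132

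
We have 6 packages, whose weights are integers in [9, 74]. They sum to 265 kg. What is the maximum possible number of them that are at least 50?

5

With k values at 50 or above and the rest at least 9, the sum is at least 54 + 41k.
Since the sum is 265, we need 41k ≤ 211, i.e. k ≤ 5.
k = 5 is achieved by 5 values at 50 and 1 at 9, total 259; add 6 to one value (staying below 50) to reach 265.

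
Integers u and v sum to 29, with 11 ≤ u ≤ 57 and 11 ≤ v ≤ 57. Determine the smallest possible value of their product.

198

For a fixed sum, uv is smallest when u and v are as far apart as possible.
At the endpoint u = 11, v = 29 − 11 = 18, so uv = 11 × 18 = 198.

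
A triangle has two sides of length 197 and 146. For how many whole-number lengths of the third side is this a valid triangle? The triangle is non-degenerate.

The triangle inequality gives |197 − 146| < c < 197 + 146, i.e. 51 < c < 343.
So c can be any integer from 52 to 342: 291 values.

291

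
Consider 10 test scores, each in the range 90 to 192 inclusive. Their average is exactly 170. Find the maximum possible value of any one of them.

192

Maximizing one value means minimizing the remaining 9.
The total is 10 × 170 = 1700.
The other 9 contribute at least 9 × 90 = 810, leaving at most 1700 − 810 = 890.
But each score is capped at 192, so the maximum is 192.
Achievable: one at 192 and the other 9 totalling 1508, which fits since 9 × 90 ≤ 1508 ≤ 9 × 192.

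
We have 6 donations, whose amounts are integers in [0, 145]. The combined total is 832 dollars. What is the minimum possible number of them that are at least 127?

4

If only k of them are at least 127, the other 6 − k are at most 126, so the total is at most k·145 + (6 − k)·126.
This must reach 832, so k·145 + (6 − k)·126 ≥ 832, giving k ≥ 4.
Exactly 4 works: 4 values at 145 and 2 at 126 total 832.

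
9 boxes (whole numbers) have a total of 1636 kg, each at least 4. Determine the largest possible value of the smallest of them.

181

If every one of the 9 were at least 182, the total would be at least 9 × 182 = 1638 > 1636.
Taking 2 copies of 181 and 7 copies of 182 gives exactly 1636, so 181 is attained.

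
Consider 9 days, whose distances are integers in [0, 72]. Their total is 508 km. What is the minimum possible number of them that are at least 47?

4

If only k of them are at least 47, the other 9 − k are at most 46, so the total is at most k·72 + (9 − k)·46.
This must reach 508, so k·72 + (9 − k)·46 ≥ 508, giving k ≥ 4.
Exactly 4 works: 4 values at 72 and 5 at 46 total 518; lower one of the high values by 10 (still ≥ 47) to hit 508.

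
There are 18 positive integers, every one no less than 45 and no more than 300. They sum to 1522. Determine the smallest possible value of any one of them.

45

To make one integer as small as possible, make the other 17 as large as possible.
The other 17 can take up 17 × 300 = 5100 ≥ 1522 − 45, so one integer can sit at its floor of 45.
Achievable: one at 45 and the other 17 totalling 1477, which fits since 17 × 45 ≤ 1477 ≤ 17 × 300.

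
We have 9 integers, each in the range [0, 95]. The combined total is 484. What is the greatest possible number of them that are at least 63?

With k values at 63 or above and the rest at least 0, the sum is at least 0 + 63k.
Since the sum is 484, we need 63k ≤ 484, i.e. k ≤ 7.
k = 7 is achieved by 7 values at 63 and 2 at 0, total 441; add 43 to one value (staying below 63) to reach 484.

7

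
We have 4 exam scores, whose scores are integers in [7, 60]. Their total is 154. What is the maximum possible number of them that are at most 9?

1

Each value at 9 or below falls at least 60 − 9 = 51 short of the ceiling 60.
The ceiling total is 4 × 60 = 240, and we need 154, so at most ⌊(240 − 154)/51⌋ = 1 can be that low.
k = 1 is achieved by 1 value at 9 and 3 at 60, total 189; lower one of the 60's by 35 (still > 9) to reach 154.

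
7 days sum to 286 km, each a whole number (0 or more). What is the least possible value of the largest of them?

41

Some value must be at least ⌈286/7⌉ = 41, since 7 × 40 = 280 < 286.
Taking 1 copy of 40 and 6 copies of 41 gives exactly 286, so 41 is attained.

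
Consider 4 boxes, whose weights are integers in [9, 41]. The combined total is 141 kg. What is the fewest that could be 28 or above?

3

If only k of them are at least 28, the other 4 − k are at most 27, so the total is at most k·41 + (4 − k)·27.
This must reach 141, so k·41 + (4 − k)·27 ≥ 141, giving k ≥ 3.
Exactly 3 works: 3 values at 41 and 1 at 27 total 150; lower one of the high values by 9 (still ≥ 28) to hit 141.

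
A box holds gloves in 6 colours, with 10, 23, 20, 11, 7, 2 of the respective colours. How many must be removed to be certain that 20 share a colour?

69

In the worst case you take as many as possible of each colour without reaching 20: 10 + 19 + 19 + 11 + 7 + 2 = 68.
The next one must give 20 of some colour, so 68 + 1 = 69.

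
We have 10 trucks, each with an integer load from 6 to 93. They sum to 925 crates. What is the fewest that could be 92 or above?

Suppose at most 10 − j of them reach 92; then j values are ≤ 91 and the rest ≤ 93.
The total is then ≤ 91·j + 93·(10 − j) = 930 − 2j. For this to be ≥ 925 we need j ≤ 2, so at least 10 − 2 = 8 must reach 92.
Exactly 8 works: 8 values at 93 and 2 at 91 total 926; lower one of the high values by 1 (still ≥ 92) to hit 925.

8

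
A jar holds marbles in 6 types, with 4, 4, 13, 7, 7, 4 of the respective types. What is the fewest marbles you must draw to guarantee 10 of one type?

In the worst case you take as many as possible of each type without reaching 10: 4 + 4 + 9 + 7 + 7 + 4 = 35.
The next one must give 10 of some type, so 35 + 1 = 36.

36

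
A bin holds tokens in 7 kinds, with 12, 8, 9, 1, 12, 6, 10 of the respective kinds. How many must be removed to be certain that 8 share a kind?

In the worst case you take as many as possible of each kind without reaching 8: 7 + 7 + 7 + 1 + 7 + 6 + 7 = 42.
The next one must give 8 of some kind, so 42 + 1 = 43.

43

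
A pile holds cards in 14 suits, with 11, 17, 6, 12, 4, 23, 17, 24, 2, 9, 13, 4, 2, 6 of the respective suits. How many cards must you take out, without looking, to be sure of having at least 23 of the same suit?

In the worst case you take as many as possible of each suit without reaching 23: 11 + 17 + 6 + 12 + 4 + 22 + 17 + 22 + 2 + 9 + 13 + 4 + 2 + 6 = 147.
The next one must give 23 of some suit, so 147 + 1 = 148.

148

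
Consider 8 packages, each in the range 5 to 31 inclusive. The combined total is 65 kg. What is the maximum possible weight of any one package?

30

Maximizing one value means minimizing the remaining 7.
The other 7 contribute at least 7 × 5 = 35, leaving at most 65 − 35 = 30.
Since 30 ≤ 31, this is achievable: one at 30 and 7 at 5.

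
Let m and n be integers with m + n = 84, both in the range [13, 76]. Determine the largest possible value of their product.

1764

mn = m(84 − m) is maximized when m is as near 84/2 as the bounds allow.
Taking m = 42 and n = 42 (both in [13, 76]) gives mn = 1764.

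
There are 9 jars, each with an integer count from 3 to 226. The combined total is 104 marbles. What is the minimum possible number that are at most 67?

If only k of them are at most 67, the other 9 − k are at least 68, so the total is at least (9 − k)·68 + k·3.
This is ≤ 104, so (9 − k)·68 + 3k ≤ 104, which gives k ≥ 8.
Exactly 8 works: 8 values at 3 and 1 at 68 total 92; raise one of the low values by 12 (still ≤ 67) to hit 104.

8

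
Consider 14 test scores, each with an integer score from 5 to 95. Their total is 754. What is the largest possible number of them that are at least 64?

11

Suppose k of them are at least 64. Those contribute at least 64 each and the other 14 − k at least 5 each.
So the total is at least 64k + 5(14 − k) = 70 + 59k. This must be ≤ 754, giving k ≤ 11.
k = 11 is achieved by 11 values at 64 and 3 at 5, total 719; add 35 to one value (staying below 64) to reach 754.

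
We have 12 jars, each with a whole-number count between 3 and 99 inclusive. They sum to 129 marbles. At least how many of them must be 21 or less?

8

If only k of them are at most 21, the other 12 − k are at least 22, so the total is at least (12 − k)·22 + k·3.
This is ≤ 129, so (12 − k)·22 + 3k ≤ 129, which gives k ≥ 8.
Exactly 8 works: 8 values at 3 and 4 at 22 total 112; raise one of the low values by 17 (still ≤ 21) to hit 129.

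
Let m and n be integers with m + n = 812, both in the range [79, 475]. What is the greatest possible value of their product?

With m + n fixed, mn peaks when the two are closest together.
Taking m = 406 and n = 406 (both in [79, 475]) gives mn = 164836.

164836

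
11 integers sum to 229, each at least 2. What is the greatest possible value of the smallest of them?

20

The 11 values sum to 229, so their minimum is at most ⌊229/11⌋ = 20.
Taking 2 copies of 20 and 9 copies of 21 gives exactly 229, so 20 is attained.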